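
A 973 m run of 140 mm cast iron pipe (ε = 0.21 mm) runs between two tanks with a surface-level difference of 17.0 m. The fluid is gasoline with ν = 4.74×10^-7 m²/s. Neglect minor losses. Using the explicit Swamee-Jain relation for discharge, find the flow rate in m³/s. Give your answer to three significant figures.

Q ≈ 0.0226 m³/s

Swamee-Jain (Type II): Q = -0.965·√(gD⁵h_f/L)·ln[ε/(3.7D) + √(3.17ν²L/(gD³h_f))]
√(gD⁵h_f/L) = √(9.81·0.140⁵·17.0/973) = 0.003036
ε/(3.7D) = 4.05×10^-4; √(3.17ν²L/(gD³h_f)) = 3.89×10^-5
Q = -0.965·0.003036·ln(4.443×10^-4) = 0.02262 m³/s
Check: V = 1.47 m/s, Re = 4.34×10^5, f = 0.02237, h_f = 17.1 m ≈ 17.0 m ✓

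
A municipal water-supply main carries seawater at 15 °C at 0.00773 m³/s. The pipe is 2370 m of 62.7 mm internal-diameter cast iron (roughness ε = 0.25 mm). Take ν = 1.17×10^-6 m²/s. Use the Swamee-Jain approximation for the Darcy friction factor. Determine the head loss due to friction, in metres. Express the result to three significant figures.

V = 4Q/(πD²) = 4·0.00773/(π·0.0627²) = 2.504 m/s
Re = VD/ν = 2.504·0.0627/1.17×10^-6 = 1.34×10^5 → turbulent
ε/D = 0.25/62.7 = 0.00399
Swamee-Jain: f = 0.02943
h_f = f(L/D)V²/(2g) = 0.02943·(2370/0.0627)·2.504²/(2·9.81) = 355.3 m

h_f ≈ 355 m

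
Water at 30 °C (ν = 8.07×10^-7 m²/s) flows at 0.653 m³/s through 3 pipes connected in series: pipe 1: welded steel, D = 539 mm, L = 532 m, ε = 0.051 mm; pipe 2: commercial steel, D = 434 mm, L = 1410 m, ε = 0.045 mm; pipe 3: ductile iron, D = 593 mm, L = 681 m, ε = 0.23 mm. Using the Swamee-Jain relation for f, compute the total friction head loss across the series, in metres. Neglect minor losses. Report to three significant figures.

Pipe 1: V = 2.862 m/s, Re = 1.91×10^6, ε/D = 9.46×10^-5, f = 0.01282, h_1 = f(L/D)V²/2g = 5.281 m
Pipe 2: V = 4.414 m/s, Re = 2.37×10^6, ε/D = 1.04×10^-4, f = 0.01283, h_2 = f(L/D)V²/2g = 41.39 m
Pipe 3: V = 2.364 m/s, Re = 1.74×10^6, ε/D = 3.88×10^-4, f = 0.01622, h_3 = f(L/D)V²/2g = 5.309 m
Series → Q common, losses add: H = Σh = 51.98 m

H ≈ 52.0 m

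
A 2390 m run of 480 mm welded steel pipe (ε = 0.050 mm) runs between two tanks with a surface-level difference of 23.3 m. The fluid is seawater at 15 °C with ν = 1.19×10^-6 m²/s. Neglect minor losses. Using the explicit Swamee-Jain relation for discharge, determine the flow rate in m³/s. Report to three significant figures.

Swamee-Jain (Type II): Q = -0.965·√(gD⁵h_f/L)·ln[ε/(3.7D) + √(3.17ν²L/(gD³h_f))]
√(gD⁵h_f/L) = √(9.81·0.480⁵·23.3/2390) = 0.04936
ε/(3.7D) = 2.82×10^-5; √(3.17ν²L/(gD³h_f)) = 2.06×10^-5
Q = -0.965·0.04936·ln(4.875×10^-5) = 0.4730 m³/s
Check: V = 2.61 m/s, Re = 1.05×10^6, f = 0.01351, h_f = 23.4 m ≈ 23.3 m ✓

Q ≈ 0.473 m³/s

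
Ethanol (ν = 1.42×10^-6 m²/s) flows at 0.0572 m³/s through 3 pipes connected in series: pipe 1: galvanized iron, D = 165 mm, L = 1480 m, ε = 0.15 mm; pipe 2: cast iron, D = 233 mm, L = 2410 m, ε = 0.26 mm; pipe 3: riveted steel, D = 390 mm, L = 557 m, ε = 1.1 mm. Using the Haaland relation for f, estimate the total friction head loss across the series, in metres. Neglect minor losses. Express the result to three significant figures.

H ≈ 86.4 m

Pipe 1: V = 2.675 m/s, Re = 3.11×10^5, ε/D = 9.09×10^-4, f = 0.02010, h_1 = f(L/D)V²/2g = 65.77 m
Pipe 2: V = 1.342 m/s, Re = 2.20×10^5, ε/D = 0.00112, f = 0.02127, h_2 = f(L/D)V²/2g = 20.18 m
Pipe 3: V = 0.4788 m/s, Re = 1.32×10^5, ε/D = 0.00282, f = 0.02671, h_3 = f(L/D)V²/2g = 0.4457 m
Series → Q common, losses add: H = Σh = 86.39 m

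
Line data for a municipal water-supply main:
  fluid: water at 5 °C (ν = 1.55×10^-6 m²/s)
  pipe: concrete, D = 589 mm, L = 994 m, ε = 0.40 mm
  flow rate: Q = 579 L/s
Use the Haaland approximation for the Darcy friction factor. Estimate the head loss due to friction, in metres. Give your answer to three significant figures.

h_f ≈ 7.14 m

V = 4Q/(πD²) = 4·0.579/(π·0.589²) = 2.125 m/s
Re = VD/ν = 2.125·0.589/1.55×10^-6 = 8.07×10^5 → turbulent
ε/D = 0.40/589 = 6.79×10^-4
Haaland: f = 0.01838
h_f = f(L/D)V²/(2g) = 0.01838·(994/0.589)·2.125²/(2·9.81) = 7.138 m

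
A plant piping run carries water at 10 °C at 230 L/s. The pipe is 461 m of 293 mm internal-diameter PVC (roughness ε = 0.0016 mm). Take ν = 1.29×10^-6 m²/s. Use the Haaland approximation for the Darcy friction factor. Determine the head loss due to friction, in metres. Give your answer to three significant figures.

h_f ≈ 11.4 m

V = 4Q/(πD²) = 4·0.230/(π·0.293²) = 3.411 m/s
Re = VD/ν = 3.411·0.293/1.29×10^-6 = 7.75×10^5 → turbulent
ε/D = 0.0016/293 = 5.46×10^-6
Haaland: f = 0.01218
h_f = f(L/D)V²/(2g) = 0.01218·(461/0.293)·3.411²/(2·9.81) = 11.36 m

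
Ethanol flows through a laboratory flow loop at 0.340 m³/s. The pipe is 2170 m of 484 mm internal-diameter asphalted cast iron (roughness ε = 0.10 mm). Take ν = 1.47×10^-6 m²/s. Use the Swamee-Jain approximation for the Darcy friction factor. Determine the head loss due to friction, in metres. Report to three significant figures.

h_f ≈ 12.0 m

V = 4Q/(πD²) = 4·0.340/(π·0.484²) = 1.848 m/s
Re = VD/ν = 1.848·0.484/1.47×10^-6 = 6.08×10^5 → turbulent
ε/D = 0.10/484 = 2.07×10^-4
Swamee-Jain: f = 0.01533
h_f = f(L/D)V²/(2g) = 0.01533·(2170/0.484)·1.848²/(2·9.81) = 11.96 m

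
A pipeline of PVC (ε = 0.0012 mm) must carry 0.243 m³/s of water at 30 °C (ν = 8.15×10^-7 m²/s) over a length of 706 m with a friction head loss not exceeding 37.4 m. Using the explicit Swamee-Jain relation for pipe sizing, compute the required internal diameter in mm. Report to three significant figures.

Swamee-Jain (Type III): D = 0.66·[ε^1.25·(LQ²/(gh_f))^4.75 + ν·Q^9.4·(L/(gh_f))^5.2]^0.04
LQ²/(gh_f) = 0.1136; L/(gh_f) = 1.924
Term 1 = ε^1.25·(…)^4.75 = 1.30×10^-12; Term 2 = ν·Q^9.4·(…)^5.2 = 4.11×10^-11
D = 0.66·(1.30×10^-12 + 4.11×10^-11)^0.04 = 0.2539 m = 254 mm
Check: V = 4.80 m/s, Re = 1.50×10^6, f = 0.01101, h_f = 36.0 m ≈ 37.4 m ✓

D ≈ 254 mm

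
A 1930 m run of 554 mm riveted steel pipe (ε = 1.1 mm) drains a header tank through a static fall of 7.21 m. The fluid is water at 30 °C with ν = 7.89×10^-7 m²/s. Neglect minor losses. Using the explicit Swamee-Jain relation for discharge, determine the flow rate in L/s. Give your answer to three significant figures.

Q ≈ 316 L/s

Swamee-Jain (Type II): Q = -0.965·√(gD⁵h_f/L)·ln[ε/(3.7D) + √(3.17ν²L/(gD³h_f))]
√(gD⁵h_f/L) = √(9.81·0.554⁵·7.21/1930) = 0.04373
ε/(3.7D) = 5.37×10^-4; √(3.17ν²L/(gD³h_f)) = 1.78×10^-5
Q = -0.965·0.04373·ln(5.544×10^-4) = 0.3164 m³/s
Check: V = 1.31 m/s, Re = 9.22×10^5, f = 0.02366, h_f = 7.24 m ≈ 7.21 m ✓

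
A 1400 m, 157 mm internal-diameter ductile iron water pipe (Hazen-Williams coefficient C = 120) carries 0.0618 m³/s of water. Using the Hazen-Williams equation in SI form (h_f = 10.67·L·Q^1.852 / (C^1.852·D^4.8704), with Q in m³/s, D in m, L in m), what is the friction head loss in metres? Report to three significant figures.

h_f = 10.67·1400·0.0618^1.852 / (120^1.852·0.157^4.8704) = 100.2 m

h_f ≈ 100 m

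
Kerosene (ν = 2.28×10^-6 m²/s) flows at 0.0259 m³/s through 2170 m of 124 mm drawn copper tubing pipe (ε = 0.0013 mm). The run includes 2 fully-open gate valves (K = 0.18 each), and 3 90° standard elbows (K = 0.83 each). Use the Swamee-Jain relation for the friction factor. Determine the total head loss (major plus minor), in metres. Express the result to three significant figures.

V = 4Q/(πD²) = 2.145 m/s; V²/2g = 0.2344 m
Re = 1.17×10^5, ε/D = 1.05×10^-5 → f = 0.01737 (Swamee-Jain)
Major: h_f = f(L/D)·V²/2g = 0.01737·17500·0.2344 = 71.27 m
Minor: ΣK = 2.85; h_m = ΣK·V²/2g = 0.6682 m
Total H_L = 71.27 + 0.6682 = 71.94 m

H_L ≈ 71.9 m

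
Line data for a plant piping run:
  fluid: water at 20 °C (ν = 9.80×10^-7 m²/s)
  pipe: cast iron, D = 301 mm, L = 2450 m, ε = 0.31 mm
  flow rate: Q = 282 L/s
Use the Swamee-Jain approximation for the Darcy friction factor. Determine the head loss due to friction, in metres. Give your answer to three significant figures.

V = 4Q/(πD²) = 4·0.282/(π·0.301²) = 3.963 m/s
Re = VD/ν = 3.963·0.301/9.80×10^-7 = 1.22×10^6 → turbulent
ε/D = 0.31/301 = 0.00103
Swamee-Jain: f = 0.02010
h_f = f(L/D)V²/(2g) = 0.02010·(2450/0.301)·3.963²/(2·9.81) = 131.0 m

h_f ≈ 131 m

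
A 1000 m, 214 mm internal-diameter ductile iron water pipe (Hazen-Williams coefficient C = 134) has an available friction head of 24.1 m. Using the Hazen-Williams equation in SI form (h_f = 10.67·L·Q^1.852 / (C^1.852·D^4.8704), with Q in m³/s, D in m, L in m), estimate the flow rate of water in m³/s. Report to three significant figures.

Rearranging: Q = [h_f·C^1.852·D^4.8704 / (10.67·L)]^(1/1.852)
Q = [24.1·134^1.852·0.214^4.8704 / (10.67·1000)]^0.540 = 0.08658 m³/s

Q ≈ 0.0866 m³/s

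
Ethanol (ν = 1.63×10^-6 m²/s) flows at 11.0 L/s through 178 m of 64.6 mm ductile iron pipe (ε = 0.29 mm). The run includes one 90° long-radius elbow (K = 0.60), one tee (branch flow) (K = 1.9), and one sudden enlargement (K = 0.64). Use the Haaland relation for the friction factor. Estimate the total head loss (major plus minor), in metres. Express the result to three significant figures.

V = 4Q/(πD²) = 3.356 m/s; V²/2g = 0.5741 m
Re = 1.33×10^5, ε/D = 0.00449 → f = 0.03015 (Haaland)
Major: h_f = f(L/D)·V²/2g = 0.03015·2755·0.5741 = 47.69 m
Minor: ΣK = 3.14; h_m = ΣK·V²/2g = 1.803 m
Total H_L = 47.69 + 1.803 = 49.49 m

H_L ≈ 49.5 m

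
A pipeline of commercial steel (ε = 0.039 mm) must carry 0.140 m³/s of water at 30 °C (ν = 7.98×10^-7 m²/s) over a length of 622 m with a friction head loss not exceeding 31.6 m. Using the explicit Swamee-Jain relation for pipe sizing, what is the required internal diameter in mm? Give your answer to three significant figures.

Swamee-Jain (Type III): D = 0.66·[ε^1.25·(LQ²/(gh_f))^4.75 + ν·Q^9.4·(L/(gh_f))^5.2]^0.04
LQ²/(gh_f) = 0.03933; L/(gh_f) = 2.006
Term 1 = ε^1.25·(…)^4.75 = 6.51×10^-13; Term 2 = ν·Q^9.4·(…)^5.2 = 2.81×10^-13
D = 0.66·(6.51×10^-13 + 2.81×10^-13)^0.04 = 0.2179 m = 218 mm
Check: V = 3.75 m/s, Re = 1.02×10^6, f = 0.01451, h_f = 29.7 m ≈ 31.6 m ✓

D ≈ 218 mm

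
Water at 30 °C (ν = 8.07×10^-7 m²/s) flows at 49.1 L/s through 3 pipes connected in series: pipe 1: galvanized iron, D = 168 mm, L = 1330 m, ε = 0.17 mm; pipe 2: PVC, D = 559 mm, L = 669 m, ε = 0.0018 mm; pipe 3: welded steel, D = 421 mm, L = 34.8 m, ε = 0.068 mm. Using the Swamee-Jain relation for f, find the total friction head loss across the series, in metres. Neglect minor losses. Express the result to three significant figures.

Pipe 1: V = 2.215 m/s, Re = 4.61×10^5, ε/D = 0.00101, f = 0.02046, h_1 = f(L/D)V²/2g = 40.50 m
Pipe 2: V = 0.2001 m/s, Re = 1.39×10^5, ε/D = 3.22×10^-6, f = 0.01673, h_2 = f(L/D)V²/2g = 0.04084 m
Pipe 3: V = 0.3527 m/s, Re = 1.84×10^5, ε/D = 1.62×10^-4, f = 0.01706, h_3 = f(L/D)V²/2g = 0.008941 m
Series → Q common, losses add: H = Σh = 40.55 m

H ≈ 40.5 m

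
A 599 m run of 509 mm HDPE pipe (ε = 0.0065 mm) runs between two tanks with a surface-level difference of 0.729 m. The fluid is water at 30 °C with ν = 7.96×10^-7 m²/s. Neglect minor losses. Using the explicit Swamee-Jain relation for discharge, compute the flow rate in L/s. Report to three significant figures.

Q ≈ 198 L/s

Swamee-Jain (Type II): Q = -0.965·√(gD⁵h_f/L)·ln[ε/(3.7D) + √(3.17ν²L/(gD³h_f))]
√(gD⁵h_f/L) = √(9.81·0.509⁵·0.729/599) = 0.02020
ε/(3.7D) = 3.45×10^-6; √(3.17ν²L/(gD³h_f)) = 3.57×10^-5
Q = -0.965·0.02020·ln(3.917×10^-5) = 0.1978 m³/s
Check: V = 0.972 m/s, Re = 6.22×10^5, f = 0.01283, h_f = 0.727 m ≈ 0.729 m ✓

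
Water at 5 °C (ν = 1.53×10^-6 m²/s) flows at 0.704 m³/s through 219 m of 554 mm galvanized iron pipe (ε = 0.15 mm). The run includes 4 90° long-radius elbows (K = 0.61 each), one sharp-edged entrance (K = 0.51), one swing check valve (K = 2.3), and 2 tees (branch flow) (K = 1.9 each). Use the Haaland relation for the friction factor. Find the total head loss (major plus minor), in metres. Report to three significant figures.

V = 4Q/(πD²) = 2.921 m/s; V²/2g = 0.4347 m
Re = 1.06×10^6, ε/D = 2.71×10^-4 → f = 0.01529 (Haaland)
Major: h_f = f(L/D)·V²/2g = 0.01529·395.3·0.4347 = 2.628 m
Minor: ΣK = 9.05; h_m = ΣK·V²/2g = 3.934 m
Total H_L = 2.628 + 3.934 = 6.563 m

H_L ≈ 6.56 m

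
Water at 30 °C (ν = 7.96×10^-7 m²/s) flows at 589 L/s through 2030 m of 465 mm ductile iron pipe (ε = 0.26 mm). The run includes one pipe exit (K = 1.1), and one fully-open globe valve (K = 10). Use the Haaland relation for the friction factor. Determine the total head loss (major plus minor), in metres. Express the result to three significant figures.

H_L ≈ 53.3 m

V = 4Q/(πD²) = 3.468 m/s; V²/2g = 0.6131 m
Re = 2.03×10^6, ε/D = 5.59×10^-4 → f = 0.01736 (Haaland)
Major: h_f = f(L/D)·V²/2g = 0.01736·4366·0.6131 = 46.48 m
Minor: ΣK = 11.1; h_m = ΣK·V²/2g = 6.806 m
Total H_L = 46.48 + 6.806 = 53.28 m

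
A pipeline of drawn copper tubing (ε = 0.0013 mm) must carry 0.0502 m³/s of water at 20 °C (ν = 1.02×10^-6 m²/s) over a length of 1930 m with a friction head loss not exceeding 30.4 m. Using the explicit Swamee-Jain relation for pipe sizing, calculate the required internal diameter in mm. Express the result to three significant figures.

Swamee-Jain (Type III): D = 0.66·[ε^1.25·(LQ²/(gh_f))^4.75 + ν·Q^9.4·(L/(gh_f))^5.2]^0.04
LQ²/(gh_f) = 0.01631; L/(gh_f) = 6.472
Term 1 = ε^1.25·(…)^4.75 = 1.42×10^-16; Term 2 = ν·Q^9.4·(…)^5.2 = 1.03×10^-14
D = 0.66·(1.42×10^-16 + 1.03×10^-14)^0.04 = 0.1821 m = 182 mm
Check: V = 1.93 m/s, Re = 3.44×10^5, f = 0.01410, h_f = 28.3 m ≈ 30.4 m ✓

D ≈ 182 mm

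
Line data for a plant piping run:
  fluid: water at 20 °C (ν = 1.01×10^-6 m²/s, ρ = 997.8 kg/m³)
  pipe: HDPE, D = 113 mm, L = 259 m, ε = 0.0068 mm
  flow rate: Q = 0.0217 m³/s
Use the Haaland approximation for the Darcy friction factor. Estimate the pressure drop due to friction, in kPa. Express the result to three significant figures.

Δp ≈ 82.4 kPa

V = 4Q/(πD²) = 4·0.0217/(π·0.113²) = 2.164 m/s
Re = VD/ν = 2.164·0.113/1.01×10^-6 = 2.42×10^5 → turbulent
ε/D = 0.0068/113 = 6.02×10^-5
Haaland: f = 0.01540
h_f = f(L/D)V²/(2g) = 0.01540·(259/0.113)·2.164²/(2·9.81) = 8.422 m
Δp = ρg·h_f = 997.8·9.81·8.422 = 82.44 kPa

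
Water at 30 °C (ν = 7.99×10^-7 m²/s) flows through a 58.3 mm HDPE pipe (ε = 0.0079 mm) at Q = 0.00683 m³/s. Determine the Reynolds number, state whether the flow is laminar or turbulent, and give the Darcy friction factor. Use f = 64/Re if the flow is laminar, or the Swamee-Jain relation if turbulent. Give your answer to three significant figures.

V = 4Q/(πD²) = 2.559 m/s
Re = VD/ν = 2.559·0.0583/7.99×10^-7 = 1.87×10^5
Re > 4000 → turbulent; ε/D = 1.36×10^-4
Swamee-Jain: f = 0.01684

Re ≈ 1.87×10^5; turbulent; f ≈ 0.0168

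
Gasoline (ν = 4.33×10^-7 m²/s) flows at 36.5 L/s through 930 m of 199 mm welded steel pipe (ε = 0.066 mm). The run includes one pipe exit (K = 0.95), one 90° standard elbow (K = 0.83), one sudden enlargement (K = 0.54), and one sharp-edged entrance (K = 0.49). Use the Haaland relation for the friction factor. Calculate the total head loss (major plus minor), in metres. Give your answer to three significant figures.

V = 4Q/(πD²) = 1.174 m/s; V²/2g = 0.07019 m
Re = 5.39×10^5, ε/D = 3.32×10^-4 → f = 0.01633 (Haaland)
Major: h_f = f(L/D)·V²/2g = 0.01633·4673·0.07019 = 5.357 m
Minor: ΣK = 2.81; h_m = ΣK·V²/2g = 0.1972 m
Total H_L = 5.357 + 0.1972 = 5.555 m

H_L ≈ 5.55 m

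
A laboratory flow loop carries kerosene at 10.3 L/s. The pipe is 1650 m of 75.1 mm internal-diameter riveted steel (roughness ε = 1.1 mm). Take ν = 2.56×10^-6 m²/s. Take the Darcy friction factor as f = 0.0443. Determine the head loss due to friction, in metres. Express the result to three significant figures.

h_f ≈ 268 m

V = 4Q/(πD²) = 4·0.0103/(π·0.0751²) = 2.325 m/s
h_f = f(L/D)V²/(2g) = 0.04430·(1650/0.0751)·2.325²/(2·9.81) = 268.2 m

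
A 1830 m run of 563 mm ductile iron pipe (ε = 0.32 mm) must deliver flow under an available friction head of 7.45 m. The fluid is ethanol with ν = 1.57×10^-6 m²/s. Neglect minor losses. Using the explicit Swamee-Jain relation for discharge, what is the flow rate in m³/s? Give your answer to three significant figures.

Swamee-Jain (Type II): Q = -0.965·√(gD⁵h_f/L)·ln[ε/(3.7D) + √(3.17ν²L/(gD³h_f))]
√(gD⁵h_f/L) = √(9.81·0.563⁵·7.45/1830) = 0.04753
ε/(3.7D) = 1.54×10^-4; √(3.17ν²L/(gD³h_f)) = 3.31×10^-5
Q = -0.965·0.04753·ln(1.867×10^-4) = 0.3938 m³/s
Check: V = 1.58 m/s, Re = 5.67×10^5, f = 0.01809, h_f = 7.50 m ≈ 7.45 m ✓

Q ≈ 0.394 m³/s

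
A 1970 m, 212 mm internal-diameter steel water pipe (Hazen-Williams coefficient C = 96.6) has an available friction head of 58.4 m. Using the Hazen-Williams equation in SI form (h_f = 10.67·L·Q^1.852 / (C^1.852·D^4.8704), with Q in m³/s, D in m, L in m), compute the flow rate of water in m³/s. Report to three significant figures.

Rearranging: Q = [h_f·C^1.852·D^4.8704 / (10.67·L)]^(1/1.852)
Q = [58.4·96.6^1.852·0.212^4.8704 / (10.67·1970)]^0.540 = 0.06810 m³/s

Q ≈ 0.0681 m³/s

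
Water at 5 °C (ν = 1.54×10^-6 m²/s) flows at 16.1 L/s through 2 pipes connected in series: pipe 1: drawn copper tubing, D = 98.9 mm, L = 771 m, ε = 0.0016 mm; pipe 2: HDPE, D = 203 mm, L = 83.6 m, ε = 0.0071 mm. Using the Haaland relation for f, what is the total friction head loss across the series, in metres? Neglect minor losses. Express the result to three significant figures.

Pipe 1: V = 2.096 m/s, Re = 1.35×10^5, ε/D = 1.62×10^-5, f = 0.01684, h_1 = f(L/D)V²/2g = 29.39 m
Pipe 2: V = 0.4974 m/s, Re = 6.56×10^4, ε/D = 3.50×10^-5, f = 0.01961, h_2 = f(L/D)V²/2g = 0.1019 m
Series → Q common, losses add: H = Σh = 29.50 m

H ≈ 29.5 m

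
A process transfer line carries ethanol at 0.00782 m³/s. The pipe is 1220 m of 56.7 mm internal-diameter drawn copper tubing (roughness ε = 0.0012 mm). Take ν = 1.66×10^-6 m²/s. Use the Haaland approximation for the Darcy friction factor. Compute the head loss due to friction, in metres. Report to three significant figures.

V = 4Q/(πD²) = 4·0.00782/(π·0.0567²) = 3.097 m/s
Re = VD/ν = 3.097·0.0567/1.66×10^-6 = 1.06×10^5 → turbulent
ε/D = 0.0012/56.7 = 2.12×10^-5
Haaland: f = 0.01770
h_f = f(L/D)V²/(2g) = 0.01770·(1220/0.0567)·3.097²/(2·9.81) = 186.2 m

h_f ≈ 186 m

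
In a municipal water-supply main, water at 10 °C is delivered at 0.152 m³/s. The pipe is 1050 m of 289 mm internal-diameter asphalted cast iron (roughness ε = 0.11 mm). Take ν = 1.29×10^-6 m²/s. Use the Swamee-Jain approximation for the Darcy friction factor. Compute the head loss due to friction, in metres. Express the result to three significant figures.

h_f ≈ 16.8 m

V = 4Q/(πD²) = 4·0.152/(π·0.289²) = 2.317 m/s
Re = VD/ν = 2.317·0.289/1.29×10^-6 = 5.19×10^5 → turbulent
ε/D = 0.11/289 = 3.81×10^-4
Swamee-Jain: f = 0.01694
h_f = f(L/D)V²/(2g) = 0.01694·(1050/0.289)·2.317²/(2·9.81) = 16.85 m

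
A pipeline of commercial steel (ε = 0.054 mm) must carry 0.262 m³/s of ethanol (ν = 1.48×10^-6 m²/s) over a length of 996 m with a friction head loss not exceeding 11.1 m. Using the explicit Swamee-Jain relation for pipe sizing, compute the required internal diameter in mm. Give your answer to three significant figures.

Swamee-Jain (Type III): D = 0.66·[ε^1.25·(LQ²/(gh_f))^4.75 + ν·Q^9.4·(L/(gh_f))^5.2]^0.04
LQ²/(gh_f) = 0.6279; L/(gh_f) = 9.147
Term 1 = ε^1.25·(…)^4.75 = 5.07×10^-7; Term 2 = ν·Q^9.4·(…)^5.2 = 5.02×10^-7
D = 0.66·(5.07×10^-7 + 5.02×10^-7)^0.04 = 0.3799 m = 380 mm
Check: V = 2.31 m/s, Re = 5.93×10^5, f = 0.01469, h_f = 10.5 m ≈ 11.1 m ✓

D ≈ 380 mm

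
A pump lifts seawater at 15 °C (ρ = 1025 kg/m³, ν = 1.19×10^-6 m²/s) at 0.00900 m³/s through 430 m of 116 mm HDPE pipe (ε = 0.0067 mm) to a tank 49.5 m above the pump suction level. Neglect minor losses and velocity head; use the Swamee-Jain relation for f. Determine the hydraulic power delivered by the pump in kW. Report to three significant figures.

P_hyd ≈ 4.71 kW

V = 4Q/(πD²) = 0.8516 m/s; Re = 8.30×10^4; ε/D = 5.78×10^-5; f = 0.01889
h_f = f(L/D)V²/2g = 2.588 m
Total head H = z + h_f = 49.5 + 2.588 = 52.09 m
P_hyd = ρgQH = 1025·9.81·0.00900·52.09 = 4.714 kW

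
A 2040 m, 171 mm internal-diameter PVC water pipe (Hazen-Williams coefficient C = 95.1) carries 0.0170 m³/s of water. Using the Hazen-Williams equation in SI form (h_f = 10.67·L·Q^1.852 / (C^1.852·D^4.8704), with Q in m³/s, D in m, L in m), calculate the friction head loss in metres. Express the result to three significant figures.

h_f ≈ 13.6 m

h_f = 10.67·2040·0.0170^1.852 / (95.1^1.852·0.171^4.8704) = 13.57 m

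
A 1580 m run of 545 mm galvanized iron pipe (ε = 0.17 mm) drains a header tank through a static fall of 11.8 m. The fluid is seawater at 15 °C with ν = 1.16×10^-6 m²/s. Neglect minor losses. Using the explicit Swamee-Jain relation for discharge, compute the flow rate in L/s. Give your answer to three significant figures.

Swamee-Jain (Type II): Q = -0.965·√(gD⁵h_f/L)·ln[ε/(3.7D) + √(3.17ν²L/(gD³h_f))]
√(gD⁵h_f/L) = √(9.81·0.545⁵·11.8/1580) = 0.05935
ε/(3.7D) = 8.43×10^-5; √(3.17ν²L/(gD³h_f)) = 1.90×10^-5
Q = -0.965·0.05935·ln(1.033×10^-4) = 0.5257 m³/s
Check: V = 2.25 m/s, Re = 1.06×10^6, f = 0.01582, h_f = 11.9 m ≈ 11.8 m ✓

Q ≈ 526 L/s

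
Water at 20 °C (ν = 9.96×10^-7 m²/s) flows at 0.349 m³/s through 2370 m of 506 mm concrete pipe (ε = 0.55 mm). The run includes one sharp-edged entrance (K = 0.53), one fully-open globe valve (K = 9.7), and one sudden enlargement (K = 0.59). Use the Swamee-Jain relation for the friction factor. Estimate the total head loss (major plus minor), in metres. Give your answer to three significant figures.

H_L ≈ 16.4 m

V = 4Q/(πD²) = 1.736 m/s; V²/2g = 0.1535 m
Re = 8.82×10^5, ε/D = 0.00109 → f = 0.02046 (Swamee-Jain)
Major: h_f = f(L/D)·V²/2g = 0.02046·4684·0.1535 = 14.71 m
Minor: ΣK = 10.8; h_m = ΣK·V²/2g = 1.661 m
Total H_L = 14.71 + 1.661 = 16.37 m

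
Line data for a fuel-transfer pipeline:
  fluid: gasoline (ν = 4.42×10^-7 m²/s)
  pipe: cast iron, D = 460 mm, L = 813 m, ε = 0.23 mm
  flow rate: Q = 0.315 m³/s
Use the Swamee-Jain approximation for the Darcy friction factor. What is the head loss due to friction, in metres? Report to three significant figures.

h_f ≈ 5.51 m

V = 4Q/(πD²) = 4·0.315/(π·0.460²) = 1.895 m/s
Re = VD/ν = 1.895·0.460/4.42×10^-7 = 1.97×10^6 → turbulent
ε/D = 0.23/460 = 5.00×10^-4
Swamee-Jain: f = 0.01703
h_f = f(L/D)V²/(2g) = 0.01703·(813/0.460)·1.895²/(2·9.81) = 5.512 m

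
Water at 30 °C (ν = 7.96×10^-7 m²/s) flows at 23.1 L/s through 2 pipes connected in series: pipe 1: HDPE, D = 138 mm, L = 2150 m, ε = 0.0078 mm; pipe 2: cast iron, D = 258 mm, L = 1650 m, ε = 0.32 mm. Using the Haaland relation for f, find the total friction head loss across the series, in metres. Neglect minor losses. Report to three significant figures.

H ≈ 30.0 m

Pipe 1: V = 1.544 m/s, Re = 2.68×10^5, ε/D = 5.65×10^-5, f = 0.01511, h_1 = f(L/D)V²/2g = 28.63 m
Pipe 2: V = 0.4419 m/s, Re = 1.43×10^5, ε/D = 0.00124, f = 0.02221, h_2 = f(L/D)V²/2g = 1.414 m
Series → Q common, losses add: H = Σh = 30.04 m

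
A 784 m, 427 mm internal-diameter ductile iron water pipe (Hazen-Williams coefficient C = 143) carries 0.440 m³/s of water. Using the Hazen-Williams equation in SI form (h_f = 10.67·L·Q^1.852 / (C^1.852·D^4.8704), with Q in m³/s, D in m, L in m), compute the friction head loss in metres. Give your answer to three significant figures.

h_f ≈ 11.8 m

h_f = 10.67·784·0.440^1.852 / (143^1.852·0.427^4.8704) = 11.76 m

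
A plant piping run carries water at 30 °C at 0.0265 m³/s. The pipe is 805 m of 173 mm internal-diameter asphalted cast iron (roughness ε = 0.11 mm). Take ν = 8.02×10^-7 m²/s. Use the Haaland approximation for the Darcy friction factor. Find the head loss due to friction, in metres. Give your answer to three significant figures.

V = 4Q/(πD²) = 4·0.0265/(π·0.173²) = 1.127 m/s
Re = VD/ν = 1.127·0.173/8.02×10^-7 = 2.43×10^5 → turbulent
ε/D = 0.11/173 = 6.36×10^-4
Haaland: f = 0.01906
h_f = f(L/D)V²/(2g) = 0.01906·(805/0.173)·1.127²/(2·9.81) = 5.745 m

h_f ≈ 5.75 m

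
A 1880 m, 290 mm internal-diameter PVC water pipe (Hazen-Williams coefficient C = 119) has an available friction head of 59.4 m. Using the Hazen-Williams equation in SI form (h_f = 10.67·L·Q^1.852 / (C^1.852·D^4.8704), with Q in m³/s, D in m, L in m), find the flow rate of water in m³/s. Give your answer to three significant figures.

Q ≈ 0.198 m³/s

Rearranging: Q = [h_f·C^1.852·D^4.8704 / (10.67·L)]^(1/1.852)
Q = [59.4·119^1.852·0.290^4.8704 / (10.67·1880)]^0.540 = 0.1979 m³/s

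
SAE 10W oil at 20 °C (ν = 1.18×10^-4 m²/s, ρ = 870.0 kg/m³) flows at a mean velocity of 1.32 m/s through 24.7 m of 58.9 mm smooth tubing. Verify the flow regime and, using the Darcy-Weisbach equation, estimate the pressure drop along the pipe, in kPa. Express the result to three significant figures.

Re = VD/ν = 1.32·0.05890/1.18×10^-4 = 659 → laminar (Re < 2300)
f = 64/Re = 0.09713
h_f = f(L/D)V²/(2g) = 0.09713·(24.7/0.05890)·1.32²/(2·9.81) = 3.617 m
Δp = ρg·h_f = 870.0·9.81·3.617 = 30.87 kPa

Δp ≈ 30.9 kPa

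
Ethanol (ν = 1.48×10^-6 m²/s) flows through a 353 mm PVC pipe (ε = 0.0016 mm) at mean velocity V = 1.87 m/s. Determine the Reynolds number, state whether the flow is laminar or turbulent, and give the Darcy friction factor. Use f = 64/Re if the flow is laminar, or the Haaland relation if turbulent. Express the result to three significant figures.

Re ≈ 4.46×10^5; turbulent; f ≈ 0.0134

Re = VD/ν = 1.870·0.353/1.48×10^-6 = 4.46×10^5
Re > 4000 → turbulent; ε/D = 4.53×10^-6
Haaland: f = 0.01338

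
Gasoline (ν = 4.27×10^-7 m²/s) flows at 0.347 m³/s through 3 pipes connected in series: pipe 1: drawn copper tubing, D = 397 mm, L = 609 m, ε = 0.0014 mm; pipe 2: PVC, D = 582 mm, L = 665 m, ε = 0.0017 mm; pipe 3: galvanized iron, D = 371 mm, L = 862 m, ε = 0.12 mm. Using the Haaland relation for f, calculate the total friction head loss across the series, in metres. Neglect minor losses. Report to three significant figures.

Pipe 1: V = 2.803 m/s, Re = 2.61×10^6, ε/D = 3.53×10^-6, f = 0.01004, h_1 = f(L/D)V²/2g = 6.169 m
Pipe 2: V = 1.304 m/s, Re = 1.78×10^6, ε/D = 2.92×10^-6, f = 0.01061, h_2 = f(L/D)V²/2g = 1.052 m
Pipe 3: V = 3.210 m/s, Re = 2.79×10^6, ε/D = 3.23×10^-4, f = 0.01543, h_3 = f(L/D)V²/2g = 18.83 m
Series → Q common, losses add: H = Σh = 26.05 m

H ≈ 26.1 m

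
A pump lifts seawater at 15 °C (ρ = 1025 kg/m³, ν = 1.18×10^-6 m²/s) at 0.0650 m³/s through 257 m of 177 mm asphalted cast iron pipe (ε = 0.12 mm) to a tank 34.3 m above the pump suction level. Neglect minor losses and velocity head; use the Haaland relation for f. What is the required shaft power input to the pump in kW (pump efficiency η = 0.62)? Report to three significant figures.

P_shaft ≈ 46.4 kW

V = 4Q/(πD²) = 2.642 m/s; Re = 3.96×10^5; ε/D = 6.78×10^-4; f = 0.01879
h_f = f(L/D)V²/2g = 9.704 m
Total head H = z + h_f = 34.3 + 9.704 = 44.00 m
P_hyd = ρgQH = 1025·9.81·0.0650·44.00 = 28.76 kW
P_shaft = P_hyd/η = 28.76/0.62 = 46.39 kW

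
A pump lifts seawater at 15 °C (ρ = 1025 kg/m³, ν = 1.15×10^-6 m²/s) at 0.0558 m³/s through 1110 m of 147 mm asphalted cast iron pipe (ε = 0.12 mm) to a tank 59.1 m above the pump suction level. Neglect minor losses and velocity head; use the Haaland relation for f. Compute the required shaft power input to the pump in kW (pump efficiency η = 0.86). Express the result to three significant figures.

P_shaft ≈ 91.3 kW

V = 4Q/(πD²) = 3.288 m/s; Re = 4.20×10^5; ε/D = 8.16×10^-4; f = 0.01945
h_f = f(L/D)V²/2g = 80.91 m
Total head H = z + h_f = 59.1 + 80.91 = 140.0 m
P_hyd = ρgQH = 1025·9.81·0.0558·140.0 = 78.56 kW
P_shaft = P_hyd/η = 78.56/0.86 = 91.34 kW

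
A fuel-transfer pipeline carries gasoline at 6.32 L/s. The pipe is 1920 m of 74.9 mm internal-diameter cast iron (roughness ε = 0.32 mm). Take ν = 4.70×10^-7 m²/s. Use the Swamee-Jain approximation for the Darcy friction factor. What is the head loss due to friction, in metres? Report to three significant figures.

V = 4Q/(πD²) = 4·0.00632/(π·0.0749²) = 1.434 m/s
Re = VD/ν = 1.434·0.0749/4.70×10^-7 = 2.29×10^5 → turbulent
ε/D = 0.32/74.9 = 0.00427
Swamee-Jain: f = 0.02960
h_f = f(L/D)V²/(2g) = 0.02960·(1920/0.0749)·1.434²/(2·9.81) = 79.57 m

h_f ≈ 79.6 m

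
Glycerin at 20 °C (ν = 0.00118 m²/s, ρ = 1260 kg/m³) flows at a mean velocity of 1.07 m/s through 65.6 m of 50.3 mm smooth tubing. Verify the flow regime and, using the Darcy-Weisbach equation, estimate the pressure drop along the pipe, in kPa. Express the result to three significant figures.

Re = VD/ν = 1.07·0.05030/0.00118 = 45.6 → laminar (Re < 2300)
f = 64/Re = 1.403
h_f = f(L/D)V²/(2g) = 1.403·(65.6/0.05030)·1.07²/(2·9.81) = 106.8 m
Δp = ρg·h_f = 1260·9.81·106.8 = 1320 kPa

Δp ≈ 1320 kPa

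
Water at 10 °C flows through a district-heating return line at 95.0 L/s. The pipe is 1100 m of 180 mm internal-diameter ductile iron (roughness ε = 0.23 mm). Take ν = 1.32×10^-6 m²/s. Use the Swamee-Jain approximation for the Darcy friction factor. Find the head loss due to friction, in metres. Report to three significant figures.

h_f ≈ 93.2 m

V = 4Q/(πD²) = 4·0.0950/(π·0.180²) = 3.733 m/s
Re = VD/ν = 3.733·0.180/1.32×10^-6 = 5.09×10^5 → turbulent
ε/D = 0.23/180 = 0.00128
Swamee-Jain: f = 0.02148
h_f = f(L/D)V²/(2g) = 0.02148·(1100/0.180)·3.733²/(2·9.81) = 93.23 m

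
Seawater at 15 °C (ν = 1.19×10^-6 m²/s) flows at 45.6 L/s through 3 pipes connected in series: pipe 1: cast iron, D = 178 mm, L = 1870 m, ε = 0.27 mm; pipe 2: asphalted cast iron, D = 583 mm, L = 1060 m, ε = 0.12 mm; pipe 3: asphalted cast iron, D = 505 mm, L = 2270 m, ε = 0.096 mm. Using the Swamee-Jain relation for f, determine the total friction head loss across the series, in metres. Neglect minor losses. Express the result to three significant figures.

Pipe 1: V = 1.832 m/s, Re = 2.74×10^5, ε/D = 0.00152, f = 0.02274, h_1 = f(L/D)V²/2g = 40.88 m
Pipe 2: V = 0.1708 m/s, Re = 8.37×10^4, ε/D = 2.06×10^-4, f = 0.01961, h_2 = f(L/D)V²/2g = 0.05302 m
Pipe 3: V = 0.2277 m/s, Re = 9.66×10^4, ε/D = 1.90×10^-4, f = 0.01905, h_3 = f(L/D)V²/2g = 0.2262 m
Series → Q common, losses add: H = Σh = 41.16 m

H ≈ 41.2 m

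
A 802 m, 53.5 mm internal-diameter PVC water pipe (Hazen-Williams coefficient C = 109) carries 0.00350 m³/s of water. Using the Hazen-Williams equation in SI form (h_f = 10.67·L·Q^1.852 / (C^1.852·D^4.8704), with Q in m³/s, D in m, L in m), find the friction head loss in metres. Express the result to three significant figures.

h_f ≈ 63.7 m

h_f = 10.67·802·0.00350^1.852 / (109^1.852·0.0535^4.8704) = 63.69 m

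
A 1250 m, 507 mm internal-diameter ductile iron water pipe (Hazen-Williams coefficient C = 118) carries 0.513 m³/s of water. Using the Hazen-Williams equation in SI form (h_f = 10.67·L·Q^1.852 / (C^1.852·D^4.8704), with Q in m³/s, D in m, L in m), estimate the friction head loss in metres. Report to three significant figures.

h_f ≈ 15.4 m

h_f = 10.67·1250·0.513^1.852 / (118^1.852·0.507^4.8704) = 15.41 m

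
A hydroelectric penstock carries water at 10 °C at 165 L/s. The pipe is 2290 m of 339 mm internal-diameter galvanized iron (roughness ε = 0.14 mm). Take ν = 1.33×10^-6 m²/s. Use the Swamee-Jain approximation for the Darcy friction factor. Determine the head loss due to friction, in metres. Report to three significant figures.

V = 4Q/(πD²) = 4·0.165/(π·0.339²) = 1.828 m/s
Re = VD/ν = 1.828·0.339/1.33×10^-6 = 4.66×10^5 → turbulent
ε/D = 0.14/339 = 4.13×10^-4
Swamee-Jain: f = 0.01728
h_f = f(L/D)V²/(2g) = 0.01728·(2290/0.339)·1.828²/(2·9.81) = 19.88 m

h_f ≈ 19.9 m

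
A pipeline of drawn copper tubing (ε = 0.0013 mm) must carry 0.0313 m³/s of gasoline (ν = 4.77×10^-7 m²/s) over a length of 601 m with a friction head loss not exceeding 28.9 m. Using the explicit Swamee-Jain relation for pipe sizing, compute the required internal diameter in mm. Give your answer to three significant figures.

D ≈ 117 mm

Swamee-Jain (Type III): D = 0.66·[ε^1.25·(LQ²/(gh_f))^4.75 + ν·Q^9.4·(L/(gh_f))^5.2]^0.04
LQ²/(gh_f) = 0.002077; L/(gh_f) = 2.120
Term 1 = ε^1.25·(…)^4.75 = 7.94×10^-21; Term 2 = ν·Q^9.4·(…)^5.2 = 1.71×10^-19
D = 0.66·(7.94×10^-21 + 1.71×10^-19)^0.04 = 0.1174 m = 117 mm
Check: V = 2.89 m/s, Re = 7.12×10^5, f = 0.01252, h_f = 27.3 m ≈ 28.9 m ✓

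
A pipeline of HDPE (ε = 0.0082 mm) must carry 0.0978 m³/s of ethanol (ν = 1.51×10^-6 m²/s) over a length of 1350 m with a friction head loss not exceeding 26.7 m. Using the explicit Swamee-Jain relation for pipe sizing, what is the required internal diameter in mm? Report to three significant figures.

D ≈ 228 mm

Swamee-Jain (Type III): D = 0.66·[ε^1.25·(LQ²/(gh_f))^4.75 + ν·Q^9.4·(L/(gh_f))^5.2]^0.04
LQ²/(gh_f) = 0.04930; L/(gh_f) = 5.154
Term 1 = ε^1.25·(…)^4.75 = 2.71×10^-13; Term 2 = ν·Q^9.4·(…)^5.2 = 2.46×10^-12
D = 0.66·(2.71×10^-13 + 2.46×10^-12)^0.04 = 0.2275 m = 228 mm
Check: V = 2.41 m/s, Re = 3.62×10^5, f = 0.01434, h_f = 25.1 m ≈ 26.7 m ✓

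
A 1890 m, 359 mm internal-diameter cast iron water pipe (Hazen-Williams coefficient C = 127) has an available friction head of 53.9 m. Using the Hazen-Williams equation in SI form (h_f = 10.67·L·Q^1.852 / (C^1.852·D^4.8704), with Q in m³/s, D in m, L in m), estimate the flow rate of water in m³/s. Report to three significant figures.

Rearranging: Q = [h_f·C^1.852·D^4.8704 / (10.67·L)]^(1/1.852)
Q = [53.9·127^1.852·0.359^4.8704 / (10.67·1890)]^0.540 = 0.3503 m³/s

Q ≈ 0.350 m³/s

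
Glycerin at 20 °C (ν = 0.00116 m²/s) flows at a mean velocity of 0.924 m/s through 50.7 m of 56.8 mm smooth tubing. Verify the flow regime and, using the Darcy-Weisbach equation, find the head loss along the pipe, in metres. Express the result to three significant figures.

Re = VD/ν = 0.924·0.05680/0.00116 = 45.2 → laminar (Re < 2300)
f = 64/Re = 1.415
h_f = f(L/D)V²/(2g) = 1.415·(50.7/0.05680)·0.924²/(2·9.81) = 54.94 m

h_f ≈ 54.9 m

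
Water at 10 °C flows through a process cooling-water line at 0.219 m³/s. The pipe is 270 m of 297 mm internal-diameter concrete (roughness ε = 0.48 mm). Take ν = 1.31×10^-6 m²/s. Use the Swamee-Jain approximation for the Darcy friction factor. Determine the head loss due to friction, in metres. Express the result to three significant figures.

V = 4Q/(πD²) = 4·0.219/(π·0.297²) = 3.161 m/s
Re = VD/ν = 3.161·0.297/1.31×10^-6 = 7.17×10^5 → turbulent
ε/D = 0.48/297 = 0.00162
Swamee-Jain: f = 0.02254
h_f = f(L/D)V²/(2g) = 0.02254·(270/0.297)·3.161²/(2·9.81) = 10.44 m

h_f ≈ 10.4 m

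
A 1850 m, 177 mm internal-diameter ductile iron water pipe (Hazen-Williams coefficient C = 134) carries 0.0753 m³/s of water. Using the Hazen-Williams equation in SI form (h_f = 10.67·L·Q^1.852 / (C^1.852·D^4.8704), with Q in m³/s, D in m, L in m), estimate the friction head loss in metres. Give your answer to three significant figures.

h_f = 10.67·1850·0.0753^1.852 / (134^1.852·0.177^4.8704) = 86.78 m

h_f ≈ 86.8 m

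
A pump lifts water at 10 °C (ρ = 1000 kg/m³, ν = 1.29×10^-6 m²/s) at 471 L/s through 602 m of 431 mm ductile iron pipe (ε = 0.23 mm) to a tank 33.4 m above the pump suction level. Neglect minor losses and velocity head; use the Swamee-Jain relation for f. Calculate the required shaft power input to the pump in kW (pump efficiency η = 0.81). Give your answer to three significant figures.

P_shaft ≈ 265 kW

V = 4Q/(πD²) = 3.228 m/s; Re = 1.08×10^6; ε/D = 5.34×10^-4; f = 0.01749
h_f = f(L/D)V²/2g = 12.97 m
Total head H = z + h_f = 33.4 + 12.97 = 46.37 m
P_hyd = ρgQH = 1000·9.81·0.471·46.37 = 214.3 kW
P_shaft = P_hyd/η = 214.3/0.81 = 264.5 kW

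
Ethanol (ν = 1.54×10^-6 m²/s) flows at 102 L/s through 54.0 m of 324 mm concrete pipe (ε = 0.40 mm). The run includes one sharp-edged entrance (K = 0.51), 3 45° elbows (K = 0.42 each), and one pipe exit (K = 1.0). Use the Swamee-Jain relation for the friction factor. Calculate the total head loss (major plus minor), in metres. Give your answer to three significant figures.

H_L ≈ 0.499 m

V = 4Q/(πD²) = 1.237 m/s; V²/2g = 0.07801 m
Re = 2.60×10^5, ε/D = 0.00123 → f = 0.02180 (Swamee-Jain)
Major: h_f = f(L/D)·V²/2g = 0.02180·166.7·0.07801 = 0.2834 m
Minor: ΣK = 2.77; h_m = ΣK·V²/2g = 0.2161 m
Total H_L = 0.2834 + 0.2161 = 0.4995 m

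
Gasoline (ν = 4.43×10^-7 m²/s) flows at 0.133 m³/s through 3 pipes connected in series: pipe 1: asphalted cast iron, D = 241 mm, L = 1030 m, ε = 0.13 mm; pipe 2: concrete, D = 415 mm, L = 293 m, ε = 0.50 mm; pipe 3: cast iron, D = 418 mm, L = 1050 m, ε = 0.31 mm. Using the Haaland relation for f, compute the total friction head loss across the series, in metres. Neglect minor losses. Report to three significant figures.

H ≈ 35.0 m

Pipe 1: V = 2.916 m/s, Re = 1.59×10^6, ε/D = 5.39×10^-4, f = 0.01729, h_1 = f(L/D)V²/2g = 32.01 m
Pipe 2: V = 0.9833 m/s, Re = 9.21×10^5, ε/D = 0.00120, f = 0.02085, h_2 = f(L/D)V²/2g = 0.7254 m
Pipe 3: V = 0.9692 m/s, Re = 9.14×10^5, ε/D = 7.42×10^-4, f = 0.01868, h_3 = f(L/D)V²/2g = 2.246 m
Series → Q common, losses add: H = Σh = 34.98 m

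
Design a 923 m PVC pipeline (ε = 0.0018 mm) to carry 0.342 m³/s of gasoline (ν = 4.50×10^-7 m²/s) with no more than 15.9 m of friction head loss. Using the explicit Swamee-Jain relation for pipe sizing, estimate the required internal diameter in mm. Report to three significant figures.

Swamee-Jain (Type III): D = 0.66·[ε^1.25·(LQ²/(gh_f))^4.75 + ν·Q^9.4·(L/(gh_f))^5.2]^0.04
LQ²/(gh_f) = 0.6921; L/(gh_f) = 5.917
Term 1 = ε^1.25·(…)^4.75 = 1.15×10^-8; Term 2 = ν·Q^9.4·(…)^5.2 = 1.94×10^-7
D = 0.66·(1.15×10^-8 + 1.94×10^-7)^0.04 = 0.3565 m = 357 mm
Check: V = 3.43 m/s, Re = 2.71×10^6, f = 0.01011, h_f = 15.7 m ≈ 15.9 m ✓

D ≈ 357 mm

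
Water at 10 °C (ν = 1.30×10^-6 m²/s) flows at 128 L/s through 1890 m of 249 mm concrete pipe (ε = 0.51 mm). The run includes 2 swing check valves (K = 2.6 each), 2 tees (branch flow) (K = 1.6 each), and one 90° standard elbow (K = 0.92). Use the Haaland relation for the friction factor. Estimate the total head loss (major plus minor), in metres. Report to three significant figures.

H_L ≈ 67.3 m

V = 4Q/(πD²) = 2.629 m/s; V²/2g = 0.3522 m
Re = 5.03×10^5, ε/D = 0.00205 → f = 0.02393 (Haaland)
Major: h_f = f(L/D)·V²/2g = 0.02393·7590·0.3522 = 63.97 m
Minor: ΣK = 9.32; h_m = ΣK·V²/2g = 3.282 m
Total H_L = 63.97 + 3.282 = 67.25 m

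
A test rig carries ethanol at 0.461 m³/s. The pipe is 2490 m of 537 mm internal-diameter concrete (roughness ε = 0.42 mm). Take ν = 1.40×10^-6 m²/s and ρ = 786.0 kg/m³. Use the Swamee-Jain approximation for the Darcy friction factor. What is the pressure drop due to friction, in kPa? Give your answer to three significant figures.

V = 4Q/(πD²) = 4·0.461/(π·0.537²) = 2.035 m/s
Re = VD/ν = 2.035·0.537/1.40×10^-6 = 7.81×10^5 → turbulent
ε/D = 0.42/537 = 7.82×10^-4
Swamee-Jain: f = 0.01908
h_f = f(L/D)V²/(2g) = 0.01908·(2490/0.537)·2.035²/(2·9.81) = 18.68 m
Δp = ρg·h_f = 786.0·9.81·18.68 = 144.0 kPa

Δp ≈ 144 kPa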